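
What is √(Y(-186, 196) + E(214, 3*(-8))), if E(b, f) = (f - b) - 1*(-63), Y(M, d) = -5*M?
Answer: √755 ≈ 27.477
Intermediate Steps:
E(b, f) = 63 + f - b (E(b, f) = (f - b) + 63 = 63 + f - b)
√(Y(-186, 196) + E(214, 3*(-8))) = √(-5*(-186) + (63 + 3*(-8) - 1*214)) = √(930 + (63 - 24 - 214)) = √(930 - 175) = √755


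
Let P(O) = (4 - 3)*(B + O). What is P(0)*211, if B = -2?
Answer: -422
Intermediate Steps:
P(O) = -2 + O (P(O) = (4 - 3)*(-2 + O) = 1*(-2 + O) = -2 + O)
P(0)*211 = (-2 + 0)*211 = -2*211 = -422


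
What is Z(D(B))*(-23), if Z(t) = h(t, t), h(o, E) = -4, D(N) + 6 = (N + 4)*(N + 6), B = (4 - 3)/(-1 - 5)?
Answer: 92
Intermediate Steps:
B = -⅙ (B = 1/(-6) = 1*(-⅙) = -⅙ ≈ -0.16667)
D(N) = -6 + (4 + N)*(6 + N) (D(N) = -6 + (N + 4)*(N + 6) = -6 + (4 + N)*(6 + N))
Z(t) = -4
Z(D(B))*(-23) = -4*(-23) = 92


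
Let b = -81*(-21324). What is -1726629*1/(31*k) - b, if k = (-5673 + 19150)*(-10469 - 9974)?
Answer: -14752079478272775/8540819641 ≈ -1.7272e+6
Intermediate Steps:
b = 1727244
k = -275510311 (k = 13477*(-20443) = -275510311)
-1726629*1/(31*k) - b = -1726629/((-275510311*31)) - 1*1727244 = -1726629/(-8540819641) - 1727244 = -1726629*(-1/8540819641) - 1727244 = 1726629/8540819641 - 1727244 = -14752079478272775/8540819641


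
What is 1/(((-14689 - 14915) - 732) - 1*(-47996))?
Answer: 1/17660 ≈ 5.6625e-5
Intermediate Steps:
1/(((-14689 - 14915) - 732) - 1*(-47996)) = 1/((-29604 - 732) + 47996) = 1/(-30336 + 47996) = 1/17660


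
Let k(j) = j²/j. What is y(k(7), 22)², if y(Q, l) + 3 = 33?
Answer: 900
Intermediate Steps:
k(j) = j
y(Q, l) = 30 (y(Q, l) = -3 + 33 = 30)
y(k(7), 22)² = 30² = 900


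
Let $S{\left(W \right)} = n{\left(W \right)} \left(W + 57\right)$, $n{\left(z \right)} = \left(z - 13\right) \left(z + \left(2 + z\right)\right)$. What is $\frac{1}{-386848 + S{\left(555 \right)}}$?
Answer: $\frac{1}{368468000} \approx 2.7139 \cdot 10^{-9}$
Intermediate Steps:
$n{\left(z \right)} = \left(-13 + z\right) \left(2 + 2 z\right)$
$S{\left(W \right)} = \left(57 + W\right) \left(-26 - 24 W + 2 W^{2}\right)$ ($S{\left(W \right)} = \left(-26 - 24 W + 2 W^{2}\right) \left(W + 57\right) = \left(-26 - 24 W + 2 W^{2}\right) \left(57 + W\right) = \left(57 + W\right) \left(-26 - 24 W + 2 W^{2}\right)$)
$\frac{1}{-386848 + S{\left(555 \right)}} = \frac{1}{-386848 - 2 \left(57 + 555\right) \left(13 - 555^{2} + 12 \cdot 555\right)} = \frac{1}{-386848 - 1224 \left(13 - 308025 + 6660\right)} = \frac{1}{-386848 - 1224 \left(-301352\right)} = \frac{1}{-386848 + 368854848} = \frac{1}{368468000}$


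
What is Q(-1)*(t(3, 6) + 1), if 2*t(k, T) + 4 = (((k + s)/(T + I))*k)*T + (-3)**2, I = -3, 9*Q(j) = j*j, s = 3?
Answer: 43/18 ≈ 2.3889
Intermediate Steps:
Q(j) = j**2/9 (Q(j) = (j*j)/9 = j**2/9)
t(k, T) = 5/2 + T*k*(3 + k)/(2*(-3 + T)) (t(k, T) = -2 + ((((k + 3)/(T - 3))*k)*T + (-3)**2)/2 = -2 + ((((3 + k)/(-3 + T))*k)*T + 9)/2 = -2 + ((k*(3 + k)/(-3 + T))*T + 9)/2 = -2 + (T*k*(3 + k)/(-3 + T) + 9)/2 = -2 + (9 + T*k*(3 + k)/(-3 + T))/2 = -2 + (9/2 + T*k*(3 + k)/(2*(-3 + T))) = 5/2 + T*k*(3 + k)/(2*(-3 + T)))
Q(-1)*(t(3, 6) + 1) = ((1/9)*(-1)**2)*((-15 + 5*6 + 6*3**2 + 3*6*3)/(2*(-3 + 6)) + 1) = ((1/9)*1)*((1/2)*(-15 + 30 + 6*9 + 54)/3 + 1) = ((1/2)*(1/3)*(-15 + 30 + 54 + 54) + 1)/9 = ((1/2)*(1/3)*123 + 1)/9 = (41/2 + 1)/9 = (1/9)*(43/2) = 43/18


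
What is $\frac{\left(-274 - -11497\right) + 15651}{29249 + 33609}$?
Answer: $\frac{13437}{31429} \approx 0.42754$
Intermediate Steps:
$\frac{\left(-274 - -11497\right) + 15651}{29249 + 33609} = \frac{\left(-274 + 11497\right) + 15651}{62858} = \left(11223 + 15651\right) \frac{1}{62858} = 26874 \cdot \frac{1}{62858} = \frac{13437}{31429}$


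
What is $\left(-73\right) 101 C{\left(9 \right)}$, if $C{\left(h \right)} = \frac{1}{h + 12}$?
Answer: $- \frac{7373}{21} \approx -351.1$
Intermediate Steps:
$C{\left(h \right)} = \frac{1}{12 + h}$
$\left(-73\right) 101 C{\left(9 \right)} = \frac{\left(-73\right) 101}{12 + 9} = - \frac{7373}{21}$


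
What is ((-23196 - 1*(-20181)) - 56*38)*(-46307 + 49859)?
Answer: -18267936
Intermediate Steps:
((-23196 - 1*(-20181)) - 56*38)*(-46307 + 49859) = ((-23196 + 20181) - 2128)*3552 = (-3015 - 2128)*3552 = -5143*3552 = -18267936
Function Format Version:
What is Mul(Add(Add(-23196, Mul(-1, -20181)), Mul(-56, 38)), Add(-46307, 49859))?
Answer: -18267936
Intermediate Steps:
Mul(Add(Add(-23196, Mul(-1, -20181)), Mul(-56, 38)), Add(-46307, 49859)) = Mul(Add(Add(-23196, 20181), -2128), 3552) = Mul(Add(-3015, -2128), 3552) = Mul(-5143, 3552) = -18267936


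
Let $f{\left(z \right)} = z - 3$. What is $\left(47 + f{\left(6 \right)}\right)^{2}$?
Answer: $2500$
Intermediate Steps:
$f{\left(z \right)} = -3 + z$ ($f{\left(z \right)} = z - 3 = -3 + z$)
$\left(47 + f{\left(6 \right)}\right)^{2} = \left(47 + \left(-3 + 6\right)\right)^{2} = \left(47 + 3\right)^{2} = 50^{2} = 2500$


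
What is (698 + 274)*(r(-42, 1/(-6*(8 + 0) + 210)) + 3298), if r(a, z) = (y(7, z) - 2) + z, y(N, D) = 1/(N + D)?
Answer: 3636377394/1135 ≈ 3.2039e+6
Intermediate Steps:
y(N, D) = 1/(D + N)
r(a, z) = -2 + z + 1/(7 + z) (r(a, z) = (1/(z + 7) - 2) + z = (1/(7 + z) - 2) + z = (-2 + 1/(7 + z)) + z = -2 + z + 1/(7 + z))
(698 + 274)*(r(-42, 1/(-6*(8 + 0) + 210)) + 3298) = (698 + 274)*((1 + (-2 + 1/(-6*(8 + 0) + 210))*(7 + 1/(-6*(8 + 0) + 210)))/(7 + 1/(-6*(8 + 0) + 210)) + 3298) = 972*((1 + (-2 + 1/(-6*8 + 210))*(7 + 1/(-6*8 + 210)))/(7 + 1/(-6*8 + 210)) + 3298) = 972*((1 + (-2 + 1/(-48 + 210))*(7 + 1/(-48 + 210)))/(7 + 1/(-48 + 210)) + 3298) = 972*((1 + (-2 + 1/162)*(7 + 1/162))/(7 + 1/162) + 3298) = 972*((1 - 323/162*1135/162)/(1135/162) + 3298) = 972*(162*(1 - 366605/26244)/1135 + 3298) = 972*((162/1135)*(-340361/26244) + 3298) = 972*(-340361/183870 + 3298) = 972*(606062899/183870) = 3636377394/1135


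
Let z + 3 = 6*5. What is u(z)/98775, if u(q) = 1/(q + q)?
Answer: 1/5333850 ≈ 1.8748e-7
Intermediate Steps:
z = 27 (z = -3 + 6*5 = -3 + 30 = 27)
u(q) = 1/(2*q)
u(z)/98775 = ((½)/27)/98775 = ((½)*(1/27))*(1/98775) = (1/54)*(1/98775) = 1/5333850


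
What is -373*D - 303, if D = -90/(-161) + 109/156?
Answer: -19392845/25116 ≈ -772.13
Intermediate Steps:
D = 31589/25116 (D = -90*(-1/161) + 109*(1/156) = 90/161 + 109/156 = 31589/25116 ≈ 1.2577)
-373*D - 303 = -373*31589/25116 - 303 = -11782697/25116 - 303 = -19392845/25116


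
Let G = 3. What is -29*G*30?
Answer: -2610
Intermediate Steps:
-29*G*30 = -29*3*30 = -87*30 = -2610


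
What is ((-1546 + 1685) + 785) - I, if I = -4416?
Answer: 5340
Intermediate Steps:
((-1546 + 1685) + 785) - I = ((-1546 + 1685) + 785) - 1*(-4416) = (139 + 785) + 4416 = 924 + 4416 = 5340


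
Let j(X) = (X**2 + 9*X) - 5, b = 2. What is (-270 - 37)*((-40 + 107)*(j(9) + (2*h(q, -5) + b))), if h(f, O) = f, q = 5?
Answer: -3476161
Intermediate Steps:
j(X) = -5 + X**2 + 9*X
(-270 - 37)*((-40 + 107)*(j(9) + (2*h(q, -5) + b))) = (-270 - 37)*((-40 + 107)*((-5 + 9**2 + 9*9) + (2*5 + 2))) = -20569*((-5 + 81 + 81) + (10 + 2)) = -20569*(157 + 12) = -20569*169 = -307*11323 = -3476161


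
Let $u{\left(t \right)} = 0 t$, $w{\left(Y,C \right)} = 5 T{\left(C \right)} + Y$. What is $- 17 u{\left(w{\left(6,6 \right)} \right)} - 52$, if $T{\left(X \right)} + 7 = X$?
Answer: $-52$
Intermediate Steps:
$T{\left(X \right)} = -7 + X$
$w{\left(Y,C \right)} = -35 + Y + 5 C$ ($w{\left(Y,C \right)} = 5 \left(-7 + C\right) + Y = \left(-35 + 5 C\right) + Y = -35 + Y + 5 C$)
$u{\left(t \right)} = 0$
$- 17 u{\left(w{\left(6,6 \right)} \right)} - 52 = \left(-17\right) 0 - 52 = 0 - 52 = -52$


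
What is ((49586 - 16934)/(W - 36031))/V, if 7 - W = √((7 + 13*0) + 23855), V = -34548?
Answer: 16336884/622681978601 - 907*√23862/1245363957202 ≈ 2.6124e-5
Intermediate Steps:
W = 7 - √23862 (W = 7 - √((7 + 13*0) + 23855) = 7 - √((7 + 0) + 23855) = 7 - √(7 + 23855) = 7 - √23862 ≈ -147.47)
((49586 - 16934)/(W - 36031))/V = ((49586 - 16934)/((7 - √23862) - 36031))/(-34548) = (32652/(-36024 - √23862))*(-1/34548) = -2721/(2879*(-36024 - √23862))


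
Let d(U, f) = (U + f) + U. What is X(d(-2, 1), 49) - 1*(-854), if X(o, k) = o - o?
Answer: 854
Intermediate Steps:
d(U, f) = f + 2*U
X(o, k) = 0
X(d(-2, 1), 49) - 1*(-854) = 0 - 1*(-854) = 0 + 854 = 854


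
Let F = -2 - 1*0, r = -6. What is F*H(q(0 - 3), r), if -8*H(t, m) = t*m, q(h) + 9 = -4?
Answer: 39/2 ≈ 19.500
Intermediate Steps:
q(h) = -13 (q(h) = -9 - 4 = -13)
H(t, m) = -m*t/8 (H(t, m) = -t*m/8 = -m*t/8)
F = -2 (F = -2 + 0 = -2)
F*H(q(0 - 3), r) = -(-1)*(-6)*(-13)/4 = -2*(-39/4) = 39/2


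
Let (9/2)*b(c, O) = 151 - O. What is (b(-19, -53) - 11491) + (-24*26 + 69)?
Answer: -36002/3 ≈ -12001.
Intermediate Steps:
b(c, O) = 302/9 - 2*O/9 (b(c, O) = 2*(151 - O)/9 = 302/9 - 2*O/9)
(b(-19, -53) - 11491) + (-24*26 + 69) = ((302/9 - 2/9*(-53)) - 11491) + (-24*26 + 69) = ((302/9 + 106/9) - 11491) + (-624 + 69) = (136/3 - 11491) - 555 = -34337/3 - 555 = -36002/3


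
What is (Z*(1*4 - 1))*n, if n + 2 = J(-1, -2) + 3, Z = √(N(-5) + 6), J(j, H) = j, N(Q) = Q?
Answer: 0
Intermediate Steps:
Z = 1 (Z = √(-5 + 6) = √1 = 1)
n = 0 (n = -2 + (-1 + 3) = -2 + 2 = 0)
(Z*(1*4 - 1))*n = (1*(1*4 - 1))*0 = (1*(4 - 1))*0 = (1*3)*0 = 3*0 = 0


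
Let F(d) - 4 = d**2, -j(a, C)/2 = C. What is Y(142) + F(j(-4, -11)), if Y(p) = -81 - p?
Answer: 265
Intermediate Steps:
j(a, C) = -2*C
F(d) = 4 + d**2
Y(142) + F(j(-4, -11)) = (-81 - 1*142) + (4 + (-2*(-11))**2) = (-81 - 142) + (4 + 22**2) = -223 + (4 + 484) = -223 + 488 = 265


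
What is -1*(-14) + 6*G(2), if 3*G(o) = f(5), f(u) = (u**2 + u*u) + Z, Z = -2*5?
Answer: 94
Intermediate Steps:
Z = -10
f(u) = -10 + 2*u**2 (f(u) = (u**2 + u*u) - 10 = (u**2 + u**2) - 10 = 2*u**2 - 10 = -10 + 2*u**2)
G(o) = 40/3 (G(o) = (-10 + 2*5**2)/3 = (-10 + 2*25)/3 = (-10 + 50)/3 = (1/3)*40 = 40/3)
-1*(-14) + 6*G(2) = -1*(-14) + 6*(40/3) = 14 + 80 = 94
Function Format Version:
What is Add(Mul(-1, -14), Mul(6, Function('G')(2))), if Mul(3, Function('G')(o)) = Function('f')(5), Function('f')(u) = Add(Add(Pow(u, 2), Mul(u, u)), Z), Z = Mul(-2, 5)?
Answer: 94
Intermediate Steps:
Z = -10
Function('f')(u) = Add(-10, Mul(2, Pow(u, 2))) (Function('f')(u) = Add(Add(Pow(u, 2), Mul(u, u)), -10) = Add(Add(Pow(u, 2), Pow(u, 2)), -10) = Add(Mul(2, Pow(u, 2)), -10) = Add(-10, Mul(2, Pow(u, 2))))
Function('G')(o) = Rational(40, 3) (Function('G')(o) = Mul(Rational(1, 3), Add(-10, Mul(2, Pow(5, 2)))) = Mul(Rational(1, 3), Add(-10, Mul(2, 25))) = Mul(Rational(1, 3), Add(-10, 50)) = Mul(Rational(1, 3), 40) = Rational(40, 3))
Add(Mul(-1, -14), Mul(6, Function('G')(2))) = Add(Mul(-1, -14), Mul(6, Rational(40, 3))) = Add(14, 80) = 94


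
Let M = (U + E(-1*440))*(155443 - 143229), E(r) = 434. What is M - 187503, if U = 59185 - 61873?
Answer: -27717859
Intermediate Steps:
U = -2688
M = -27530356 (M = (-2688 + 434)*(155443 - 143229) = -2254*12214 = -27530356)
M - 187503 = -27530356 - 187503 = -27717859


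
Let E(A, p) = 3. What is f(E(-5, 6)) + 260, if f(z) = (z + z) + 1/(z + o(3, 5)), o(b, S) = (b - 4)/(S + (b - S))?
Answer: 2131/8 ≈ 266.38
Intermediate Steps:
o(b, S) = (-4 + b)/b
f(z) = 1/(-⅓ + z) + 2*z (f(z) = (z + z) + 1/(z + (-4 + 3)/3) = 2*z + 1/(z + (⅓)*(-1)) = 2*z + 1/(z - ⅓) = 2*z + 1/(-⅓ + z) = 1/(-⅓ + z) + 2*z)
f(E(-5, 6)) + 260 = (3 - 2*3 + 6*3²)/(-1 + 3*3) + 260 = (3 - 6 + 6*9)/(-1 + 9) + 260 = (3 - 6 + 54)/8 + 260 = (⅛)*51 + 260 = 51/8 + 260 = 2131/8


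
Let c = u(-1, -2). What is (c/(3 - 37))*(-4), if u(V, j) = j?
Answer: -4/17 ≈ -0.23529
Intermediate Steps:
c = -2
(c/(3 - 37))*(-4) = -2/(3 - 37)*(-4) = -2/(-34)*(-4) = -2*(-1/34)*(-4) = (1/17)*(-4) = -4/17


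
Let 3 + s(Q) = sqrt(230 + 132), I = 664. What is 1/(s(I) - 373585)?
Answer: -186794/69783996691 - sqrt(362)/139567993382 ≈ -2.6769e-6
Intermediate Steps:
s(Q) = -3 + sqrt(362) (s(Q) = -3 + sqrt(230 + 132) = -3 + sqrt(362))
1/(s(I) - 373585) = 1/((-3 + sqrt(362)) - 373585) = 1/(-373588 + sqrt(362))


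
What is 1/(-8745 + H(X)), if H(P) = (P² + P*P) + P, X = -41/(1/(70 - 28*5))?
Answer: 1/16467925 ≈ 6.0724e-8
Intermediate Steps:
X = 2870 (X = -41/(1/(70 - 140)) = -41/(1/(-70)) = -41/(-1/70) = -41*(-70) = 2870)
H(P) = P + 2*P² (H(P) = (P² + P²) + P = 2*P² + P = P + 2*P²)
1/(-8745 + H(X)) = 1/(-8745 + 2870*(1 + 2*2870)) = 1/(-8745 + 2870*(1 + 5740)) = 1/(-8745 + 2870*5741) = 1/(-8745 + 16476670) = 1/16467925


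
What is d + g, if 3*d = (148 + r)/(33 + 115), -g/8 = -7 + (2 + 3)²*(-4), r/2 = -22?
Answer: 95042/111 ≈ 856.23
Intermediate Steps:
r = -44 (r = 2*(-22) = -44)
g = 856 (g = -8*(-7 + (2 + 3)²*(-4)) = -8*(-7 + 5²*(-4)) = -8*(-7 + 25*(-4)) = -8*(-7 - 100) = -8*(-107) = 856)
d = 26/111 (d = ((148 - 44)/(33 + 115))/3 = (104/148)/3 = (104*(1/148))/3 = (⅓)*(26/37) = 26/111 ≈ 0.23423)
d + g = 26/111 + 856 = 95042/111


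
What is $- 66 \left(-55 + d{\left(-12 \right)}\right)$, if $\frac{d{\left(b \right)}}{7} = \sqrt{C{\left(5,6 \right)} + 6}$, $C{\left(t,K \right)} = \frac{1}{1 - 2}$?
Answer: $3630 - 462 \sqrt{5} \approx 2596.9$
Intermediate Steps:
$C{\left(t,K \right)} = -1$ ($C{\left(t,K \right)} = \frac{1}{-1} = -1$)
$d{\left(b \right)} = 7 \sqrt{5}$ ($d{\left(b \right)} = 7 \sqrt{-1 + 6} = 7 \sqrt{5}$)
$- 66 \left(-55 + d{\left(-12 \right)}\right) = - 66 \left(-55 + 7 \sqrt{5}\right) = 3630 - 462 \sqrt{5}$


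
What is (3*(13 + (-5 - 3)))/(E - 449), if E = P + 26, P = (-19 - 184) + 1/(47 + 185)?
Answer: -3480/145231 ≈ -0.023962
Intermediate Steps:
P = -47095/232 (P = -203 + 1/232 = -47095/232 ≈ -203.00)
E = -41063/232 (E = -47095/232 + 26 = -41063/232 ≈ -177.00)
(3*(13 + (-5 - 3)))/(E - 449) = (3*(13 + (-5 - 3)))/(-41063/232 - 449) = (3*(13 - 8))/(-145231/232) = -696*5/145231 = -232/145231*15 = -3480/145231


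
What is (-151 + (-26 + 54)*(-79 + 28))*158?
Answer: -249482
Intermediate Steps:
(-151 + (-26 + 54)*(-79 + 28))*158 = (-151 + 28*(-51))*158 = (-151 - 1428)*158 = -1579*158 = -249482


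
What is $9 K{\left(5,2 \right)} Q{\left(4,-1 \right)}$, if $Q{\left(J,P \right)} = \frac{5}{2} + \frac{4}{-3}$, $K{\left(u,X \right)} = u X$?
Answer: $105$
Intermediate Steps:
$K{\left(u,X \right)} = X u$
$Q{\left(J,P \right)} = \frac{7}{6}$ ($Q{\left(J,P \right)} = 5 \cdot \frac{1}{2} + 4 \left(- \frac{1}{3}\right) = \frac{5}{2} - \frac{4}{3} = \frac{7}{6}$)
$9 K{\left(5,2 \right)} Q{\left(4,-1 \right)} = 9 \cdot 2 \cdot 5 \cdot \frac{7}{6} = 9 \cdot 10 \cdot \frac{7}{6} = 90 \cdot \frac{7}{6} = 105$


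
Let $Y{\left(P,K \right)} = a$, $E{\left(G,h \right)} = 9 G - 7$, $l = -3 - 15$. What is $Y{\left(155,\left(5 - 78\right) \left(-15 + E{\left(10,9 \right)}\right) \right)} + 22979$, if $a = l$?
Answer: $22961$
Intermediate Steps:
$l = -18$ ($l = -3 - 15 = -18$)
$E{\left(G,h \right)} = -7 + 9 G$
$a = -18$
$Y{\left(P,K \right)} = -18$
$Y{\left(155,\left(5 - 78\right) \left(-15 + E{\left(10,9 \right)}\right) \right)} + 22979 = -18 + 22979 = 22961$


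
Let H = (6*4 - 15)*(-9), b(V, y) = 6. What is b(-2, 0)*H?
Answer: -486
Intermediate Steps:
H = -81 (H = (24 - 15)*(-9) = 9*(-9) = -81)
b(-2, 0)*H = 6*(-81) = -486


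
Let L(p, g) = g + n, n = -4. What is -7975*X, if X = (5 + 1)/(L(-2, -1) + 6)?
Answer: -47850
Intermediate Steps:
L(p, g) = -4 + g (L(p, g) = g - 4 = -4 + g)
X = 6 (X = (5 + 1)/((-4 - 1) + 6) = 6/(-5 + 6) = 6/1 = 6*1 = 6)
-7975*X = -7975*6 = -47850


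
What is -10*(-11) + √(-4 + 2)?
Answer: 110 + I*√2 ≈ 110.0 + 1.4142*I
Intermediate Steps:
-10*(-11) + √(-4 + 2) = 110 + √(-2) = 110 + I*√2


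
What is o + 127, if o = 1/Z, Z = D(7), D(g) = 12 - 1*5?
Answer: 890/7 ≈ 127.14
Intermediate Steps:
D(g) = 7 (D(g) = 12 - 5 = 7)
Z = 7
o = ⅐ (o = 1/7 = ⅐ ≈ 0.14286)
o + 127 = ⅐ + 127 = 890/7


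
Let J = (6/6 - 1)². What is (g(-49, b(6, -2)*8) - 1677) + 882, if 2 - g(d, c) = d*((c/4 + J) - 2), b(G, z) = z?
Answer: -1087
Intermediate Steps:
J = 0 (J = (6*(⅙) - 1)² = (1 - 1)² = 0² = 0)
g(d, c) = 2 - d*(-2 + c/4) (g(d, c) = 2 - d*((c/4 + 0) - 2) = 2 - d*(c/4 - 2) = 2 - d*(-2 + c/4))
(g(-49, b(6, -2)*8) - 1677) + 882 = ((2 + 2*(-49) - ¼*(-2*8)*(-49)) - 1677) + 882 = ((2 - 98 - ¼*(-16)*(-49)) - 1677) + 882 = ((2 - 98 - 196) - 1677) + 882 = (-292 - 1677) + 882 = -1969 + 882 = -1087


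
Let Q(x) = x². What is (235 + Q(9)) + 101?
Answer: 417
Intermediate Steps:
(235 + Q(9)) + 101 = (235 + 9²) + 101 = (235 + 81) + 101 = 316 + 101 = 417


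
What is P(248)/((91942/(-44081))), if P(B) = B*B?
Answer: -1355578912/45971 ≈ -29488.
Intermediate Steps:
P(B) = B²
P(248)/((91942/(-44081))) = 248²/((91942/(-44081))) = 61504/((91942*(-1/44081))) = 61504/(-91942/44081) = 61504*(-44081/91942) = -1355578912/45971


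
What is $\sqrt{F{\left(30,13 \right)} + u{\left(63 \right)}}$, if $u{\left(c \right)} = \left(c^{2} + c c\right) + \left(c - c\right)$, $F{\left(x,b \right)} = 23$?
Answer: $\sqrt{7961} \approx 89.224$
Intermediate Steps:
$u{\left(c \right)} = 2 c^{2}$ ($u{\left(c \right)} = \left(c^{2} + c^{2}\right) + 0 = 2 c^{2} + 0 = 2 c^{2}$)
$\sqrt{F{\left(30,13 \right)} + u{\left(63 \right)}} = \sqrt{23 + 2 \cdot 63^{2}} = \sqrt{23 + 2 \cdot 3969} = \sqrt{23 + 7938} = \sqrt{7961}$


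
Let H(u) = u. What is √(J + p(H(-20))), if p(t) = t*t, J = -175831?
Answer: I*√175431 ≈ 418.84*I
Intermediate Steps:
p(t) = t²
√(J + p(H(-20))) = √(-175831 + (-20)²) = √(-175831 + 400) = √(-175431) = I*√175431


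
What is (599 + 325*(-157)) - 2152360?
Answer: -2202786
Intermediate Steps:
(599 + 325*(-157)) - 2152360 = (599 - 51025) - 2152360 = -50426 - 2152360 = -2202786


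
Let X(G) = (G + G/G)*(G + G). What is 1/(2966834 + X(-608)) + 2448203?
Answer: 9070459912039/3704946 ≈ 2.4482e+6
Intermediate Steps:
X(G) = 2*G*(1 + G) (X(G) = (G + 1)*(2*G) = (1 + G)*(2*G) = 2*G*(1 + G))
1/(2966834 + X(-608)) + 2448203 = 1/(2966834 + 2*(-608)*(1 - 608)) + 2448203 = 1/(2966834 + 2*(-608)*(-607)) + 2448203 = 1/(2966834 + 738112) + 2448203 = 1/3704946 + 2448203 = 9070459912039/3704946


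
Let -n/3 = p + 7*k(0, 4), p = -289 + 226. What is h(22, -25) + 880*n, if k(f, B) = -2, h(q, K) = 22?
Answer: 203302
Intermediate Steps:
p = -63
n = 231 (n = -3*(-63 + 7*(-2)) = -3*(-63 - 14) = -3*(-77) = 231)
h(22, -25) + 880*n = 22 + 880*231 = 22 + 203280 = 203302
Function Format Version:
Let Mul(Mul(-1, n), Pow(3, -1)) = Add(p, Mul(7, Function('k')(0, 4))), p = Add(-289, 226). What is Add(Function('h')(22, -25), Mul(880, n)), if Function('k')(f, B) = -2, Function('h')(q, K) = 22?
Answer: 203302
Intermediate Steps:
p = -63
n = 231 (n = Mul(-3, Add(-63, Mul(7, -2))) = Mul(-3, Add(-63, -14)) = Mul(-3, -77) = 231)
Add(Function('h')(22, -25), Mul(880, n)) = Add(22, Mul(880, 231)) = Add(22, 203280) = 203302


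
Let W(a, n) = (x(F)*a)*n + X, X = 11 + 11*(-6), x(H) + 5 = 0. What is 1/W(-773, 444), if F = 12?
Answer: 1/1716005 ≈ 5.8275e-7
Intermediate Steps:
x(H) = -5 (x(H) = -5 + 0 = -5)
X = -55 (X = 11 - 66 = -55)
W(a, n) = -55 - 5*a*n (W(a, n) = (-5*a)*n - 55 = -5*a*n - 55 = -55 - 5*a*n)
1/W(-773, 444) = 1/(-55 - 5*(-773)*444) = 1/(-55 + 1716060) = 1/1716005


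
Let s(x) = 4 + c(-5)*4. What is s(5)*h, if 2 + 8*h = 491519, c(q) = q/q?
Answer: 491517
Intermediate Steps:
c(q) = 1
h = 491517/8 (h = -¼ + (⅛)*491519 = -¼ + 491519/8 = 491517/8 ≈ 61440.)
s(x) = 8 (s(x) = 4 + 1*4 = 4 + 4 = 8)
s(5)*h = 8*(491517/8) = 491517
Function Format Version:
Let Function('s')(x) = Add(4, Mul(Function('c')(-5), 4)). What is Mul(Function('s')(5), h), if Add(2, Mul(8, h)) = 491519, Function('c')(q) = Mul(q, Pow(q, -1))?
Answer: 491517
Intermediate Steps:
Function('c')(q) = 1
h = Rational(491517, 8) (h = Add(Rational(-1, 4), Mul(Rational(1, 8), 491519)) = Add(Rational(-1, 4), Rational(491519, 8)) = Rational(491517, 8) ≈ 61440.)
Function('s')(x) = 8 (Function('s')(x) = Add(4, Mul(1, 4)) = Add(4, 4) = 8)
Mul(Function('s')(5), h) = Mul(8, Rational(491517, 8)) = 491517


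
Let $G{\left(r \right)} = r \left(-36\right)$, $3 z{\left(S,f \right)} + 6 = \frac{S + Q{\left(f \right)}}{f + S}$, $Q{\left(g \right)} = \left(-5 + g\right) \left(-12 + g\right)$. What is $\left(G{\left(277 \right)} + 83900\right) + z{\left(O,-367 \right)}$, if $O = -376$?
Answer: $\frac{164640442}{2229} \approx 73863.0$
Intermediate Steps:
$Q{\left(g \right)} = \left(-12 + g\right) \left(-5 + g\right)$
$z{\left(S,f \right)} = -2 + \frac{60 + S + f^{2} - 17 f}{3 \left(S + f\right)}$ ($z{\left(S,f \right)} = -2 + \frac{\left(S + \left(60 + f^{2} - 17 f\right)\right) \frac{1}{f + S}}{3} = -2 + \frac{\left(60 + S + f^{2} - 17 f\right) \frac{1}{S + f}}{3} = -2 + \frac{\frac{1}{S + f} \left(60 + S + f^{2} - 17 f\right)}{3} = -2 + \frac{60 + S + f^{2} - 17 f}{3 \left(S + f\right)}$)
$G{\left(r \right)} = - 36 r$
$\left(G{\left(277 \right)} + 83900\right) + z{\left(O,-367 \right)} = \left(\left(-36\right) 277 + 83900\right) + \frac{60 + \left(-367\right)^{2} - -8441 - -1880}{3 \left(-376 - 367\right)} = \left(-9972 + 83900\right) + \frac{60 + 134689 + 8441 + 1880}{3 \left(-743\right)} = 73928 + \frac{1}{3} \left(- \frac{1}{743}\right) 145070 = 73928 - \frac{145070}{2229} = \frac{164640442}{2229}$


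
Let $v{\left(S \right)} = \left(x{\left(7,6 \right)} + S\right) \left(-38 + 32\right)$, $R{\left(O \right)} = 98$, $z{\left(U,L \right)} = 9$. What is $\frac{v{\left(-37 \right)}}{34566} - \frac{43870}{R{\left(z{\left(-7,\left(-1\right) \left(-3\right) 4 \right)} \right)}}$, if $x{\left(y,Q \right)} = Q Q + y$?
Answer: $- \frac{18052547}{40327} \approx -447.65$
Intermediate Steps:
$x{\left(y,Q \right)} = y + Q^{2}$ ($x{\left(y,Q \right)} = Q^{2} + y = y + Q^{2}$)
$v{\left(S \right)} = -258 - 6 S$ ($v{\left(S \right)} = \left(\left(7 + 6^{2}\right) + S\right) \left(-38 + 32\right) = \left(\left(7 + 36\right) + S\right) \left(-6\right) = \left(43 + S\right) \left(-6\right) = -258 - 6 S$)
$\frac{v{\left(-37 \right)}}{34566} - \frac{43870}{R{\left(z{\left(-7,\left(-1\right) \left(-3\right) 4 \right)} \right)}} = \frac{-258 - -222}{34566} - \frac{43870}{98} = \left(-258 + 222\right) \frac{1}{34566} - \frac{21935}{49} = \left(-36\right) \frac{1}{34566} - \frac{21935}{49} = - \frac{6}{5761} - \frac{21935}{49} = - \frac{18052547}{40327}$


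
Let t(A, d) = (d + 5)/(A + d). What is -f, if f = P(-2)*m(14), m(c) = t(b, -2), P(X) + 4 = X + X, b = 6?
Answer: 6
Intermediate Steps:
P(X) = -4 + 2*X (P(X) = -4 + (X + X) = -4 + 2*X)
t(A, d) = (5 + d)/(A + d)
m(c) = 3/4 (m(c) = (5 - 2)/(6 - 2) = 3/4)
f = -6 (f = (-4 + 2*(-2))*(3/4) = (-4 - 4)*(3/4) = -8*3/4 = -6)
-f = -1*(-6) = 6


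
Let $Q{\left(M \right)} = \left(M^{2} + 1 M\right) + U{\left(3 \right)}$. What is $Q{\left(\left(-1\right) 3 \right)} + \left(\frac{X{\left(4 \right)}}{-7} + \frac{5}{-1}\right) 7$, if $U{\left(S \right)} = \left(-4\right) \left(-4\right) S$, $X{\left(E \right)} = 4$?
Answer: $15$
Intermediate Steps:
$U{\left(S \right)} = 16 S$
$Q{\left(M \right)} = 48 + M + M^{2}$ ($Q{\left(M \right)} = \left(M^{2} + 1 M\right) + 16 \cdot 3 = \left(M^{2} + M\right) + 48 = \left(M + M^{2}\right) + 48 = 48 + M + M^{2}$)
$Q{\left(\left(-1\right) 3 \right)} + \left(\frac{X{\left(4 \right)}}{-7} + \frac{5}{-1}\right) 7 = \left(48 - 3 + \left(\left(-1\right) 3\right)^{2}\right) + \left(\frac{4}{-7} + \frac{5}{-1}\right) 7 = \left(48 - 3 + \left(-3\right)^{2}\right) + \left(4 \left(- \frac{1}{7}\right) + 5 \left(-1\right)\right) 7 = \left(48 - 3 + 9\right) + \left(- \frac{4}{7} - 5\right) 7 = 54 - 39 = 15$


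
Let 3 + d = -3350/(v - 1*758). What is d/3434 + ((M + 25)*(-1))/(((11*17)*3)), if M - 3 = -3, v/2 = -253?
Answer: -3198893/71619504 ≈ -0.044665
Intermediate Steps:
v = -506 (v = 2*(-253) = -506)
M = 0 (M = 3 - 3 = 0)
d = -221/632 (d = -3 - 3350/(-506 - 1*758) = -3 - 3350/(-506 - 758) = -3 - 3350/(-1264) = -3 - 3350*(-1/1264) = -3 + 1675/632 = -221/632 ≈ -0.34968)
d/3434 + ((M + 25)*(-1))/(((11*17)*3)) = -221/632/3434 + ((0 + 25)*(-1))/(((11*17)*3)) = -221/632*1/3434 + (25*(-1))/((187*3)) = -13/127664 - 25/561 = -3198893/71619504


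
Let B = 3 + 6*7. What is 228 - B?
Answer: 183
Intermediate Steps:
B = 45 (B = 3 + 42 = 45)
228 - B = 228 - 1*45 = 228 - 45 = 183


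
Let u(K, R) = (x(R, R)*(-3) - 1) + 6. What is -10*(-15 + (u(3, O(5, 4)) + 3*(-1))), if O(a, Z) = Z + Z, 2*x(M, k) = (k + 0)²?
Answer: 1090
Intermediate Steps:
x(M, k) = k²/2 (x(M, k) = (k + 0)²/2 = k²/2)
O(a, Z) = 2*Z
u(K, R) = 5 - 3*R²/2 (u(K, R) = ((R²/2)*(-3) - 1) + 6 = (-3*R²/2 - 1) + 6 = (-1 - 3*R²/2) + 6 = 5 - 3*R²/2)
-10*(-15 + (u(3, O(5, 4)) + 3*(-1))) = -10*(-15 + ((5 - 3*(2*4)²/2) + 3*(-1))) = -10*(-15 + ((5 - 3/2*8²) - 3)) = -10*(-15 + ((5 - 3/2*64) - 3)) = -10*(-15 + ((5 - 96) - 3)) = -10*(-15 + (-91 - 3)) = -10*(-15 - 94) = -10*(-109) = 1090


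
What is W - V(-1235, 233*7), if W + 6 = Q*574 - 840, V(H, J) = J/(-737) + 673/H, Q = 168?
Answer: 87004409556/910195 ≈ 95589.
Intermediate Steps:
V(H, J) = 673/H - J/737 (V(H, J) = J*(-1/737) + 673/H = -J/737 + 673/H = 673/H - J/737)
W = 95586 (W = -6 + (168*574 - 840) = -6 + (96432 - 840) = -6 + 95592 = 95586)
W - V(-1235, 233*7) = 95586 - (673/(-1235) - 233*7/737) = 95586 - (673*(-1/1235) - 1/737*1631) = 95586 - (-673/1235 - 1631/737) = 95586 - 1*(-2510286/910195) = 95586 + 2510286/910195 = 87004409556/910195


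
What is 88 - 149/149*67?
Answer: 21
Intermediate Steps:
88 - 149/149*67 = 88 - 149*1/149*67 = 88 - 1*67 = 88 - 67 = 21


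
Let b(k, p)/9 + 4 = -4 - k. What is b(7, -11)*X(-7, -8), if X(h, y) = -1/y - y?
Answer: -8775/8 ≈ -1096.9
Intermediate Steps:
X(h, y) = -y - 1/y
b(k, p) = -72 - 9*k (b(k, p) = -36 + 9*(-4 - k) = -36 + (-36 - 9*k) = -72 - 9*k)
b(7, -11)*X(-7, -8) = (-72 - 9*7)*(-1*(-8) - 1/(-8)) = (-72 - 63)*(8 - 1*(-⅛)) = -135*(8 + ⅛) = -135*65/8 = -8775/8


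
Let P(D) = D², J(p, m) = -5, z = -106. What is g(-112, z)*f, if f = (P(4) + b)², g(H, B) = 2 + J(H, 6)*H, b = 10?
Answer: 379912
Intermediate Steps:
g(H, B) = 2 - 5*H
f = 676 (f = (4² + 10)² = (16 + 10)² = 26² = 676)
g(-112, z)*f = (2 - 5*(-112))*676 = (2 + 560)*676 = 562*676 = 379912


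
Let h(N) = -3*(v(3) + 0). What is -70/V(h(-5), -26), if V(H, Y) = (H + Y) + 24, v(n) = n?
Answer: 70/11 ≈ 6.3636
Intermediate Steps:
h(N) = -9 (h(N) = -3*(3 + 0) = -3*3 = -9)
V(H, Y) = 24 + H + Y
-70/V(h(-5), -26) = -70/(24 - 9 - 26) = -70/(-11) = -70*(-1/11) = 70/11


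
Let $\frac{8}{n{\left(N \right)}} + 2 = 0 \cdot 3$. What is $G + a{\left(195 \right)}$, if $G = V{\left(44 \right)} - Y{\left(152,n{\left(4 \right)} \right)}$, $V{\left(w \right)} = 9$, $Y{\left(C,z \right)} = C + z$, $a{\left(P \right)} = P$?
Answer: $56$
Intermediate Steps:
$n{\left(N \right)} = -4$ ($n{\left(N \right)} = \frac{8}{-2 + 0 \cdot 3} = \frac{8}{-2 + 0} = \frac{8}{-2} = 8 \left(- \frac{1}{2}\right) = -4$)
$G = -139$ ($G = 9 - \left(152 - 4\right) = 9 - 148 = -139$)
$G + a{\left(195 \right)} = -139 + 195 = 56$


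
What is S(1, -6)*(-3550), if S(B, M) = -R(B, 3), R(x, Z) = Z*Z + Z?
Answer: 42600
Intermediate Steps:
R(x, Z) = Z + Z² (R(x, Z) = Z² + Z = Z + Z²)
S(B, M) = -12 (S(B, M) = -3*(1 + 3) = -3*4 = -1*12 = -12)
S(1, -6)*(-3550) = -12*(-3550) = 42600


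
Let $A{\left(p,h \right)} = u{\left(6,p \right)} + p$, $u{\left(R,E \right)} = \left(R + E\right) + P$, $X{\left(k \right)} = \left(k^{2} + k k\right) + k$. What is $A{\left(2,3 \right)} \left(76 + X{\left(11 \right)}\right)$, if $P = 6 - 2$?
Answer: $4606$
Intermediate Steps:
$P = 4$ ($P = 6 - 2 = 4$)
$X{\left(k \right)} = k + 2 k^{2}$ ($X{\left(k \right)} = \left(k^{2} + k^{2}\right) + k = 2 k^{2} + k = k + 2 k^{2}$)
$u{\left(R,E \right)} = 4 + E + R$ ($u{\left(R,E \right)} = \left(R + E\right) + 4 = \left(E + R\right) + 4 = 4 + E + R$)
$A{\left(p,h \right)} = 10 + 2 p$ ($A{\left(p,h \right)} = \left(4 + p + 6\right) + p = \left(10 + p\right) + p = 10 + 2 p$)
$A{\left(2,3 \right)} \left(76 + X{\left(11 \right)}\right) = \left(10 + 2 \cdot 2\right) \left(76 + 11 \left(1 + 2 \cdot 11\right)\right) = \left(10 + 4\right) \left(76 + 11 \left(1 + 22\right)\right) = 14 \left(76 + 11 \cdot 23\right) = 14 \left(76 + 253\right) = 14 \cdot 329 = 4606$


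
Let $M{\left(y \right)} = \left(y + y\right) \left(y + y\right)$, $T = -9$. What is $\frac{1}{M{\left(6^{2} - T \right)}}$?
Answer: $\frac{1}{8100} \approx 0.00012346$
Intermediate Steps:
$M{\left(y \right)} = 4 y^{2}$ ($M{\left(y \right)} = 2 y 2 y = 4 y^{2}$)
$\frac{1}{M{\left(6^{2} - T \right)}} = \frac{1}{4 \left(6^{2} - -9\right)^{2}} = \frac{1}{4 \left(36 + 9\right)^{2}} = \frac{1}{4 \cdot 45^{2}} = \frac{1}{4 \cdot 2025} = \frac{1}{8100}$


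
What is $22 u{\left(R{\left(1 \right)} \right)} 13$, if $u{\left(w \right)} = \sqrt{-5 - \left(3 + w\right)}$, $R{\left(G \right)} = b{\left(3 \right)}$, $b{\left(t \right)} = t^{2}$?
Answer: $286 i \sqrt{17} \approx 1179.2 i$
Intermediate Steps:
$R{\left(G \right)} = 9$ ($R{\left(G \right)} = 3^{2} = 9$)
$u{\left(w \right)} = \sqrt{-8 - w}$
$22 u{\left(R{\left(1 \right)} \right)} 13 = 22 \sqrt{-8 - 9} \cdot 13 = 22 \sqrt{-17} \cdot 13 = 22 i \sqrt{17} \cdot 13 = 286 i \sqrt{17}$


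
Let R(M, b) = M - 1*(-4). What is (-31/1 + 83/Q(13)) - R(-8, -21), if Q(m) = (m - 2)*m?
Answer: -3778/143 ≈ -26.420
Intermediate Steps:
R(M, b) = 4 + M (R(M, b) = M + 4 = 4 + M)
Q(m) = m*(-2 + m) (Q(m) = (-2 + m)*m = m*(-2 + m))
(-31/1 + 83/Q(13)) - R(-8, -21) = (-31/1 + 83/((13*(-2 + 13)))) - (4 - 8) = (-31*1 + 83/((13*11))) - 1*(-4) = (-31 + 83/143) + 4 = -4350/143 + 4 = -3778/143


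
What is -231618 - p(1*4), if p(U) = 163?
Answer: -231781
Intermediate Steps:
-231618 - p(1*4) = -231618 - 1*163 = -231618 - 163 = -231781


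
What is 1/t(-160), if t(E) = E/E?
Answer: 1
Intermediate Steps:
t(E) = 1
1/t(-160) = 1/1 = 1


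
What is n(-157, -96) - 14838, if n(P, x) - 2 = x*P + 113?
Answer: 349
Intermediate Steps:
n(P, x) = 115 + P*x (n(P, x) = 2 + (x*P + 113) = 2 + (P*x + 113) = 2 + (113 + P*x) = 115 + P*x)
n(-157, -96) - 14838 = (115 - 157*(-96)) - 14838 = (115 + 15072) - 14838 = 15187 - 14838 = 349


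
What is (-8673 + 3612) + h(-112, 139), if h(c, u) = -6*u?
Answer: -5895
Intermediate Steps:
(-8673 + 3612) + h(-112, 139) = (-8673 + 3612) - 6*139 = -5061 - 834 = -5895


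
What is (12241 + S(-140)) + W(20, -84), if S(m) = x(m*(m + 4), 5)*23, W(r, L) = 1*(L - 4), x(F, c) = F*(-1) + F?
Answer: 12153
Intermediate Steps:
x(F, c) = 0 (x(F, c) = -F + F = 0)
W(r, L) = -4 + L (W(r, L) = 1*(-4 + L) = -4 + L)
S(m) = 0 (S(m) = 0*23 = 0)
(12241 + S(-140)) + W(20, -84) = (12241 + 0) + (-4 - 84) = 12241 - 88 = 12153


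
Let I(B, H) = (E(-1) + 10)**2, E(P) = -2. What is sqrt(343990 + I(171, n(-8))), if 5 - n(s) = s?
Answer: sqrt(344054) ≈ 586.56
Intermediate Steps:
n(s) = 5 - s
I(B, H) = 64 (I(B, H) = (-2 + 10)**2 = 8**2 = 64)
sqrt(343990 + I(171, n(-8))) = sqrt(343990 + 64) = sqrt(344054)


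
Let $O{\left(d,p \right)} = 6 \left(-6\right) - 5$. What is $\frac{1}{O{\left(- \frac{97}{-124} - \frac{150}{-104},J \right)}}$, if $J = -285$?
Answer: $- \frac{1}{41} \approx -0.02439$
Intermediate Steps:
$O{\left(d,p \right)} = -41$ ($O{\left(d,p \right)} = -36 - 5 = -41$)
$\frac{1}{O{\left(- \frac{97}{-124} - \frac{150}{-104},J \right)}} = \frac{1}{-41} = - \frac{1}{41}$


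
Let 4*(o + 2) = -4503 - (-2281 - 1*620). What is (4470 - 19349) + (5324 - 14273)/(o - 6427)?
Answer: -431453/29 ≈ -14878.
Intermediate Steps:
o = -805/2 (o = -2 + (-4503 - (-2281 - 1*620))/4 = -2 + (-4503 - (-2281 - 620))/4 = -2 + (-4503 - 1*(-2901))/4 = -2 + (-4503 + 2901)/4 = -2 + (¼)*(-1602) = -2 - 801/2 = -805/2 ≈ -402.50)
(4470 - 19349) + (5324 - 14273)/(o - 6427) = (4470 - 19349) + (5324 - 14273)/(-805/2 - 6427) = -14879 - 8949/(-13659/2) = -14879 - 8949*(-2/13659) = -14879 + 38/29 = -431453/29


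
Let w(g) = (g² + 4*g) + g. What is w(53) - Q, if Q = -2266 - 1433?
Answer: 6773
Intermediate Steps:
Q = -3699
w(g) = g² + 5*g
w(53) - Q = 53*(5 + 53) - 1*(-3699) = 53*58 + 3699 = 3074 + 3699 = 6773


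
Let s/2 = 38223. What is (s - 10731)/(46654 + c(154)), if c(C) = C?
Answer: 65715/46808 ≈ 1.4039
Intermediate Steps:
s = 76446 (s = 2*38223 = 76446)
(s - 10731)/(46654 + c(154)) = (76446 - 10731)/(46654 + 154) = 65715/46808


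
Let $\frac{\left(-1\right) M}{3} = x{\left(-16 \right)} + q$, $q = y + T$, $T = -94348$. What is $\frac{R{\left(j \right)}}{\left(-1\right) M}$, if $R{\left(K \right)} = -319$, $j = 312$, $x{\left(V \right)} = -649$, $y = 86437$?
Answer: $\frac{319}{25680} \approx 0.012422$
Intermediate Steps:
$q = -7911$ ($q = 86437 - 94348 = -7911$)
$M = 25680$ ($M = - 3 \left(-649 - 7911\right) = \left(-3\right) \left(-8560\right) = 25680$)
$\frac{R{\left(j \right)}}{\left(-1\right) M} = - \frac{319}{\left(-1\right) 25680} = - \frac{319}{-25680} = \left(-319\right) \left(- \frac{1}{25680}\right) = \frac{319}{25680}$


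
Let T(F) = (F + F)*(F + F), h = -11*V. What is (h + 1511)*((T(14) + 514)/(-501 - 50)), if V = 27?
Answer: -1575772/551 ≈ -2859.8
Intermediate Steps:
h = -297 (h = -11*27 = -297)
T(F) = 4*F² (T(F) = (2*F)*(2*F) = 4*F²)
(h + 1511)*((T(14) + 514)/(-501 - 50)) = (-297 + 1511)*((4*14² + 514)/(-501 - 50)) = 1214*((4*196 + 514)/(-551)) = 1214*((784 + 514)*(-1/551)) = 1214*(1298*(-1/551)) = 1214*(-1298/551) = -1575772/551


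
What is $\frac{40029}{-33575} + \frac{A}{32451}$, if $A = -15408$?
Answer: $- \frac{605434893}{363180775} \approx -1.667$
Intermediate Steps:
$\frac{40029}{-33575} + \frac{A}{32451} = \frac{40029}{-33575} - \frac{15408}{32451} = 40029 \left(- \frac{1}{33575}\right) - \frac{5136}{10817} = - \frac{40029}{33575} - \frac{5136}{10817} = - \frac{605434893}{363180775}$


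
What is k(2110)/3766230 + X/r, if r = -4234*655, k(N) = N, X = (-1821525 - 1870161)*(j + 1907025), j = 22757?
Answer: 46260662791276027/18008228745 ≈ 2.5689e+6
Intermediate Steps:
X = -7124149192452 (X = (-1821525 - 1870161)*(22757 + 1907025) = -3691686*1929782 = -7124149192452)
r = -2773270
k(2110)/3766230 + X/r = 2110/3766230 - 7124149192452/(-2773270) = 2110*(1/3766230) - 7124149192452*(-1/2773270) = 211/376623 + 3562074596226/1386635 = 46260662791276027/18008228745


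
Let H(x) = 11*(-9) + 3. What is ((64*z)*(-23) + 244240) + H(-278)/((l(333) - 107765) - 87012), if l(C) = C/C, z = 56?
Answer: 3939539388/24347 ≈ 1.6181e+5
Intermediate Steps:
l(C) = 1
H(x) = -96 (H(x) = -99 + 3 = -96)
((64*z)*(-23) + 244240) + H(-278)/((l(333) - 107765) - 87012) = ((64*56)*(-23) + 244240) - 96/((1 - 107765) - 87012) = (3584*(-23) + 244240) - 96/(-107764 - 87012) = (-82432 + 244240) - 96/(-194776) = 161808 - 96*(-1/194776) = 161808 + 12/24347 = 3939539388/24347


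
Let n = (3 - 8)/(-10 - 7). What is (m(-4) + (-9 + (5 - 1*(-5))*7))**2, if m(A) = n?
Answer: 1085764/289 ≈ 3757.0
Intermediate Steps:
n = 5/17 (n = -5/(-17) = -5*(-1/17) = 5/17 ≈ 0.29412)
m(A) = 5/17
(m(-4) + (-9 + (5 - 1*(-5))*7))**2 = (5/17 + (-9 + (5 - 1*(-5))*7))**2 = (5/17 + (-9 + (5 + 5)*7))**2 = (5/17 + (-9 + 10*7))**2 = (5/17 + (-9 + 70))**2 = (5/17 + 61)**2 = (1042/17)**2 = 1085764/289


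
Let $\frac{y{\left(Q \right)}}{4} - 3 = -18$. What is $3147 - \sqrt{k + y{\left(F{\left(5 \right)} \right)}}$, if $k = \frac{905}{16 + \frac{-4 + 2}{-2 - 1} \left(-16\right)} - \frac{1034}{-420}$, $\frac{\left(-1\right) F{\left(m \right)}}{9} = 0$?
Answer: $3147 - \frac{\sqrt{19783155}}{420} \approx 3136.4$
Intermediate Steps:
$F{\left(m \right)} = 0$ ($F{\left(m \right)} = \left(-9\right) 0 = 0$)
$y{\left(Q \right)} = -60$ ($y{\left(Q \right)} = 12 + 4 \left(-18\right) = 12 - 72 = -60$)
$k = \frac{289211}{1680}$ ($k = \frac{905}{16 + - \frac{2}{-3} \left(-16\right)} - - \frac{517}{210} = \frac{905}{16 + \left(-2\right) \left(- \frac{1}{3}\right) \left(-16\right)} + \frac{517}{210} = \frac{905}{16 + \frac{2}{3} \left(-16\right)} + \frac{517}{210} = \frac{905}{16 - \frac{32}{3}} + \frac{517}{210} = \frac{905}{\frac{16}{3}} + \frac{517}{210} = 905 \cdot \frac{3}{16} + \frac{517}{210} = \frac{2715}{16} + \frac{517}{210} = \frac{289211}{1680} \approx 172.15$)
$3147 - \sqrt{k + y{\left(F{\left(5 \right)} \right)}} = 3147 - \sqrt{\frac{289211}{1680} - 60} = 3147 - \sqrt{\frac{188411}{1680}} = 3147 - \frac{\sqrt{19783155}}{420}$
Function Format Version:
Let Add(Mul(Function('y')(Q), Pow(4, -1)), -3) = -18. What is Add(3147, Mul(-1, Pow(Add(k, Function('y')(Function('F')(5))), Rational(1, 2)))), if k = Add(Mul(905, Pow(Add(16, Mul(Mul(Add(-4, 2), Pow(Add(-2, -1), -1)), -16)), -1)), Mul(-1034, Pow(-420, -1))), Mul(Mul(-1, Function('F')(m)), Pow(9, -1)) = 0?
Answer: Add(3147, Mul(Rational(-1, 420), Pow(19783155, Rational(1, 2)))) ≈ 3136.4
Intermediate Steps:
Function('F')(m) = 0 (Function('F')(m) = Mul(-9, 0) = 0)
Function('y')(Q) = -60 (Function('y')(Q) = Add(12, Mul(4, -18)) = Add(12, -72) = -60)
k = Rational(289211, 1680) (k = Add(Mul(905, Pow(Add(16, Mul(Mul(-2, Pow(-3, -1)), -16)), -1)), Mul(-1034, Rational(-1, 420))) = Add(Mul(905, Pow(Add(16, Mul(Mul(-2, Rational(-1, 3)), -16)), -1)), Rational(517, 210)) = Add(Mul(905, Pow(Add(16, Mul(Rational(2, 3), -16)), -1)), Rational(517, 210)) = Add(Mul(905, Pow(Add(16, Rational(-32, 3)), -1)), Rational(517, 210)) = Add(Mul(905, Pow(Rational(16, 3), -1)), Rational(517, 210)) = Add(Mul(905, Rational(3, 16)), Rational(517, 210)) = Add(Rational(2715, 16), Rational(517, 210)) = Rational(289211, 1680) ≈ 172.15)
Add(3147, Mul(-1, Pow(Add(k, Function('y')(Function('F')(5))), Rational(1, 2)))) = Add(3147, Mul(-1, Pow(Add(Rational(289211, 1680), -60), Rational(1, 2)))) = Add(3147, Mul(-1, Pow(Rational(188411, 1680), Rational(1, 2)))) = Add(3147, Mul(-1, Mul(Rational(1, 420), Pow(19783155, Rational(1, 2))))) = Add(3147, Mul(Rational(-1, 420), Pow(19783155, Rational(1, 2))))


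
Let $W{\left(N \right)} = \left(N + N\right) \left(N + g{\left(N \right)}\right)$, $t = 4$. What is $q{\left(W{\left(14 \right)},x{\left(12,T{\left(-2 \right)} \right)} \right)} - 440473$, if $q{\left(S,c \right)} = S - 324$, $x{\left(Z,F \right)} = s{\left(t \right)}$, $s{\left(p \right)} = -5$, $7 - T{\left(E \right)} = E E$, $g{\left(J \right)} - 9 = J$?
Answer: $-439761$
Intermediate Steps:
$g{\left(J \right)} = 9 + J$
$W{\left(N \right)} = 2 N \left(9 + 2 N\right)$ ($W{\left(N \right)} = \left(N + N\right) \left(N + \left(9 + N\right)\right) = 2 N \left(9 + 2 N\right)$)
$T{\left(E \right)} = 7 - E^{2}$ ($T{\left(E \right)} = 7 - E E = 7 - E^{2}$)
$x{\left(Z,F \right)} = -5$
$q{\left(S,c \right)} = -324 + S$
$q{\left(W{\left(14 \right)},x{\left(12,T{\left(-2 \right)} \right)} \right)} - 440473 = \left(-324 + 2 \cdot 14 \left(9 + 2 \cdot 14\right)\right) - 440473 = \left(-324 + 2 \cdot 14 \left(9 + 28\right)\right) - 440473 = \left(-324 + 2 \cdot 14 \cdot 37\right) - 440473 = \left(-324 + 1036\right) - 440473 = 712 - 440473 = -439761$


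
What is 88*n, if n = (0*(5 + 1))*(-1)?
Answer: 0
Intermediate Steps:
n = 0 (n = (0*6)*(-1) = 0*(-1) = 0)
88*n = 88*0 = 0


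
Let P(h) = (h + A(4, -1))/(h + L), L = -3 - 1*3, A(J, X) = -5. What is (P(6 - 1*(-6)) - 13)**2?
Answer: 5041/36 ≈ 140.03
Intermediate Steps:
L = -6 (L = -3 - 3 = -6)
P(h) = (-5 + h)/(-6 + h) (P(h) = (h - 5)/(h - 6) = (-5 + h)/(-6 + h))
(P(6 - 1*(-6)) - 13)**2 = ((-5 + (6 - 1*(-6)))/(-6 + (6 - 1*(-6))) - 13)**2 = ((-5 + (6 + 6))/(-6 + (6 + 6)) - 13)**2 = ((-5 + 12)/(-6 + 12) - 13)**2 = (7/6 - 13)**2 = (-71/6)**2 = 5041/36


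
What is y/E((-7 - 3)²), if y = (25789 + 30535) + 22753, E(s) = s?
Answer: 79077/100 ≈ 790.77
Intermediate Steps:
y = 79077 (y = 56324 + 22753 = 79077)
y/E((-7 - 3)²) = 79077/((-7 - 3)²) = 79077/((-10)²) = 79077/100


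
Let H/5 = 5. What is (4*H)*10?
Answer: 1000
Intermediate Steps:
H = 25 (H = 5*5 = 25)
(4*H)*10 = (4*25)*10 = 100*10 = 1000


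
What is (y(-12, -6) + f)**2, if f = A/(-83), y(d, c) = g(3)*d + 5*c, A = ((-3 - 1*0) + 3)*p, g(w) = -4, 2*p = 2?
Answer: 324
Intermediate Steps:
p = 1 (p = (1/2)*2 = 1)
A = 0 (A = ((-3 - 1*0) + 3)*1 = ((-3 + 0) + 3)*1 = (-3 + 3)*1 = 0*1 = 0)
y(d, c) = -4*d + 5*c
f = 0 (f = 0/(-83) = 0*(-1/83) = 0)
(y(-12, -6) + f)**2 = ((-4*(-12) + 5*(-6)) + 0)**2 = ((48 - 30) + 0)**2 = (18 + 0)**2 = 18**2 = 324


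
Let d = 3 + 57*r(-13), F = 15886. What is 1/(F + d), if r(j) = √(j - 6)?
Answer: 15889/252522052 - 57*I*√19/252522052 ≈ 6.2921e-5 - 9.839e-7*I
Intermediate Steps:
r(j) = √(-6 + j)
d = 3 + 57*I*√19 (d = 3 + 57*√(-6 - 13) = 3 + 57*√(-19) = 3 + 57*(I*√19) = 3 + 57*I*√19 ≈ 3.0 + 248.46*I)
1/(F + d) = 1/(15886 + (3 + 57*I*√19)) = 1/(15889 + 57*I*√19)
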